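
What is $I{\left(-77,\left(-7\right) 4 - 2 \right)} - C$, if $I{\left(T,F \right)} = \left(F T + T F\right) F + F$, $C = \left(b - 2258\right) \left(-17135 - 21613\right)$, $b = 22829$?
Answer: $796946478$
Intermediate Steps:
$C = -797085108$ ($C = \left(22829 - 2258\right) \left(-17135 - 21613\right) = 20571 \left(-38748\right) = -797085108$)
$I{\left(T,F \right)} = F + 2 T F^{2}$ ($I{\left(T,F \right)} = \left(F T + F T\right) F + F = 2 F T F + F = 2 T F^{2} + F = F + 2 T F^{2}$)
$I{\left(-77,\left(-7\right) 4 - 2 \right)} - C = \left(\left(-7\right) 4 - 2\right) \left(1 + 2 \left(\left(-7\right) 4 - 2\right) \left(-77\right)\right) - -797085108 = \left(-28 - 2\right) \left(1 + 2 \left(-28 - 2\right) \left(-77\right)\right) + 797085108 = - 30 \left(1 + 2 \left(-30\right) \left(-77\right)\right) + 797085108 = - 30 \left(1 + 4620\right) + 797085108 = \left(-30\right) 4621 + 797085108 = -138630 + 797085108 = 796946478$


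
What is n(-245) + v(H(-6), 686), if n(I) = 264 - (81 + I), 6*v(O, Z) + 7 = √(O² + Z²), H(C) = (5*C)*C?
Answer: 2561/6 + √125749/3 ≈ 545.04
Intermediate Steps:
H(C) = 5*C²
v(O, Z) = -7/6 + √(O² + Z²)/6
n(I) = 183 - I (n(I) = 264 + (-81 - I) = 183 - I)
n(-245) + v(H(-6), 686) = (183 - 1*(-245)) + (-7/6 + √((5*(-6)²)² + 686²)/6) = (183 + 245) + (-7/6 + √((5*36)² + 470596)/6) = 428 + (-7/6 + √(180² + 470596)/6) = 428 + (-7/6 + √(32400 + 470596)/6) = 428 + (-7/6 + √502996/6) = 428 + (-7/6 + (2*√125749)/6) = 428 + (-7/6 + √125749/3) = 2561/6 + √125749/3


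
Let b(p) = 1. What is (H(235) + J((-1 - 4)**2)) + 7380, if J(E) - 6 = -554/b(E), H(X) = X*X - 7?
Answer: 62050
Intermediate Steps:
H(X) = -7 + X**2 (H(X) = X**2 - 7 = -7 + X**2)
J(E) = -548 (J(E) = 6 - 554/1 = 6 - 554*1 = 6 - 554 = -548)
(H(235) + J((-1 - 4)**2)) + 7380 = ((-7 + 235**2) - 548) + 7380 = ((-7 + 55225) - 548) + 7380 = (55218 - 548) + 7380 = 54670 + 7380 = 62050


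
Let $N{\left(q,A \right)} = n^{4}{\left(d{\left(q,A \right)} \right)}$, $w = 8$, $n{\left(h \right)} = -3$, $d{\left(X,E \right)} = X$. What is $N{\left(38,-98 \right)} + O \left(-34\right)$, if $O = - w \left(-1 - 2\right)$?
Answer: $-735$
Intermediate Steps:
$N{\left(q,A \right)} = 81$ ($N{\left(q,A \right)} = \left(-3\right)^{4} = 81$)
$O = 24$ ($O = \left(-1\right) 8 \left(-1 - 2\right) = \left(-8\right) \left(-3\right) = 24$)
$N{\left(38,-98 \right)} + O \left(-34\right) = 81 + 24 \left(-34\right) = 81 - 816 = -735$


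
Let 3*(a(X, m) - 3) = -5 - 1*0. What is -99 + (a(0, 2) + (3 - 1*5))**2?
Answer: -887/9 ≈ -98.556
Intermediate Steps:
a(X, m) = 4/3 (a(X, m) = 3 + (-5 - 1*0)/3 = 3 + (-5 + 0)/3 = 3 + (1/3)*(-5) = 3 - 5/3 = 4/3)
-99 + (a(0, 2) + (3 - 1*5))**2 = -99 + (4/3 + (3 - 1*5))**2 = -99 + (4/3 + (3 - 5))**2 = -99 + (4/3 - 2)**2 = -99 + (-2/3)**2 = -99 + 4/9 = -887/9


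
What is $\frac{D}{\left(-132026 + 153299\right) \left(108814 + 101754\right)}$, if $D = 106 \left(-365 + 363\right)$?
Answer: $- \frac{53}{1119853266} \approx -4.7328 \cdot 10^{-8}$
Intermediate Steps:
$D = -212$ ($D = 106 \left(-2\right) = -212$)
$\frac{D}{\left(-132026 + 153299\right) \left(108814 + 101754\right)} = - \frac{212}{\left(-132026 + 153299\right) \left(108814 + 101754\right)} = - \frac{212}{21273 \cdot 210568} = - \frac{212}{4479413064} = \left(-212\right) \frac{1}{4479413064} = - \frac{53}{1119853266}$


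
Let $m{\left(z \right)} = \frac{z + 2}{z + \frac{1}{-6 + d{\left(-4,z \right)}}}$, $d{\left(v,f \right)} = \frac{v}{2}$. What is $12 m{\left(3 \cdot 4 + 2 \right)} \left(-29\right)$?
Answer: $- \frac{14848}{37} \approx -401.3$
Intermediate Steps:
$d{\left(v,f \right)} = \frac{v}{2}$ ($d{\left(v,f \right)} = v \frac{1}{2} = \frac{v}{2}$)
$m{\left(z \right)} = \frac{2 + z}{- \frac{1}{8} + z}$ ($m{\left(z \right)} = \frac{z + 2}{z + \frac{1}{-6 + \frac{1}{2} \left(-4\right)}} = \frac{2 + z}{z + \frac{1}{-6 - 2}} = \frac{2 + z}{z + \frac{1}{-8}} = \frac{2 + z}{z - \frac{1}{8}} = \frac{2 + z}{- \frac{1}{8} + z}$)
$12 m{\left(3 \cdot 4 + 2 \right)} \left(-29\right) = 12 \frac{8 \left(2 + \left(3 \cdot 4 + 2\right)\right)}{-1 + 8 \left(3 \cdot 4 + 2\right)} \left(-29\right) = 12 \frac{8 \left(2 + \left(12 + 2\right)\right)}{-1 + 8 \left(12 + 2\right)} \left(-29\right) = 12 \frac{8 \left(2 + 14\right)}{-1 + 8 \cdot 14} \left(-29\right) = 12 \cdot 8 \frac{1}{-1 + 112} \cdot 16 \left(-29\right) = 12 \cdot 8 \cdot \frac{1}{111} \cdot 16 \left(-29\right) = 12 \cdot \frac{128}{111} \left(-29\right) = \frac{512}{37} \left(-29\right) = - \frac{14848}{37}$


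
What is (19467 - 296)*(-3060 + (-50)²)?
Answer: -10735760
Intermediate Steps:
(19467 - 296)*(-3060 + (-50)²) = 19171*(-3060 + 2500) = 19171*(-560) = -10735760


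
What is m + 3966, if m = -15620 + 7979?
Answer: -3675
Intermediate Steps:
m = -7641
m + 3966 = -7641 + 3966 = -3675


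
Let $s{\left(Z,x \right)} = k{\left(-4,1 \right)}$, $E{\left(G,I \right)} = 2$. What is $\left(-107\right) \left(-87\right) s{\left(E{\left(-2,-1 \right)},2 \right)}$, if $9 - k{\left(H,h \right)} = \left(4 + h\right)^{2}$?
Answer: $-148944$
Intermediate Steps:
$k{\left(H,h \right)} = 9 - \left(4 + h\right)^{2}$
$s{\left(Z,x \right)} = -16$ ($s{\left(Z,x \right)} = 9 - \left(4 + 1\right)^{2} = 9 - 5^{2} = 9 - 25 = -16$)
$\left(-107\right) \left(-87\right) s{\left(E{\left(-2,-1 \right)},2 \right)} = \left(-107\right) \left(-87\right) \left(-16\right) = 9309 \left(-16\right) = -148944$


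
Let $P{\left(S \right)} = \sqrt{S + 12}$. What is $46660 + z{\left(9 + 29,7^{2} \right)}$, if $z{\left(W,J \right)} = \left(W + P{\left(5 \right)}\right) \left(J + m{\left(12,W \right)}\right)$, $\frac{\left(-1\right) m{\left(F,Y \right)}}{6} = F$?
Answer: $45786 - 23 \sqrt{17} \approx 45691.0$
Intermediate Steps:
$P{\left(S \right)} = \sqrt{12 + S}$
$m{\left(F,Y \right)} = - 6 F$
$z{\left(W,J \right)} = \left(-72 + J\right) \left(W + \sqrt{17}\right)$ ($z{\left(W,J \right)} = \left(W + \sqrt{12 + 5}\right) \left(J - 72\right) = \left(W + \sqrt{17}\right) \left(J - 72\right) = \left(W + \sqrt{17}\right) \left(-72 + J\right) = \left(-72 + J\right) \left(W + \sqrt{17}\right)$)
$46660 + z{\left(9 + 29,7^{2} \right)} = 46660 + \left(- 72 \left(9 + 29\right) - 72 \sqrt{17} + 7^{2} \left(9 + 29\right) + 7^{2} \sqrt{17}\right) = 46660 + \left(\left(-72\right) 38 - 72 \sqrt{17} + 49 \cdot 38 + 49 \sqrt{17}\right) = 46660 + \left(-2736 - 72 \sqrt{17} + 1862 + 49 \sqrt{17}\right) = 46660 - \left(874 + 23 \sqrt{17}\right) = 45786 - 23 \sqrt{17}$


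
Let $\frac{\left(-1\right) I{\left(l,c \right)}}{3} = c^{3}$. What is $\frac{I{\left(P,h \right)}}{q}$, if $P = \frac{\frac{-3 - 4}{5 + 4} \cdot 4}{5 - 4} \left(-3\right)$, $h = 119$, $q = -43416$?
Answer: $\frac{1685159}{14472} \approx 116.44$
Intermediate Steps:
$P = \frac{28}{3}$ ($P = \frac{- \frac{7}{9} \cdot 4}{1} \left(-3\right) = 1 \left(-7\right) \frac{1}{9} \cdot 4 \left(-3\right) = 1 \left(\left(- \frac{7}{9}\right) 4\right) \left(-3\right) = 1 \left(- \frac{28}{9}\right) \left(-3\right) = \left(- \frac{28}{9}\right) \left(-3\right) = \frac{28}{3} \approx 9.3333$)
$I{\left(l,c \right)} = - 3 c^{3}$
$\frac{I{\left(P,h \right)}}{q} = \frac{\left(-3\right) 119^{3}}{-43416} = \left(-3\right) 1685159 \left(- \frac{1}{43416}\right) = \left(-5055477\right) \left(- \frac{1}{43416}\right) = \frac{1685159}{14472}$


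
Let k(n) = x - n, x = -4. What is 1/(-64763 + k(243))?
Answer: -1/65010 ≈ -1.5382e-5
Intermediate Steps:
k(n) = -4 - n
1/(-64763 + k(243)) = 1/(-64763 + (-4 - 1*243)) = 1/(-64763 + (-4 - 243)) = 1/(-64763 - 247) = 1/(-65010) = -1/65010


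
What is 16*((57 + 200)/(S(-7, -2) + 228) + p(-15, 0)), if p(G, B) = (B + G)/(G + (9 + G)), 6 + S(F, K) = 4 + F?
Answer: 46304/1533 ≈ 30.205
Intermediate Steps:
S(F, K) = -2 + F (S(F, K) = -6 + (4 + F) = -2 + F)
p(G, B) = (B + G)/(9 + 2*G)
16*((57 + 200)/(S(-7, -2) + 228) + p(-15, 0)) = 16*((57 + 200)/((-2 - 7) + 228) + (0 - 15)/(9 + 2*(-15))) = 16*(257/(-9 + 228) - 15/(9 - 30)) = 16*(257/219 - 15/(-21)) = 16*(257*(1/219) - 1/21*(-15)) = 16*(257/219 + 5/7) = 16*(2894/1533) = 46304/1533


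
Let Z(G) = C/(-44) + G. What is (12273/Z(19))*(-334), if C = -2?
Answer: -90182004/419 ≈ -2.1523e+5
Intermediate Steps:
Z(G) = 1/22 + G (Z(G) = -2/(-44) + G = -2*(-1/44) + G = 1/22 + G)
(12273/Z(19))*(-334) = (12273/(1/22 + 19))*(-334) = (12273/(419/22))*(-334) = (12273*(22/419))*(-334) = (270006/419)*(-334) = -90182004/419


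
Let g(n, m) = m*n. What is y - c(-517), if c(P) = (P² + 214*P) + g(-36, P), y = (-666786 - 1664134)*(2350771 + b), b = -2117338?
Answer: -544113823623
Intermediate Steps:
y = -544113648360 (y = (-666786 - 1664134)*(2350771 - 2117338) = -2330920*233433 = -544113648360)
c(P) = P² + 178*P (c(P) = (P² + 214*P) + P*(-36) = (P² + 214*P) - 36*P = P² + 178*P)
y - c(-517) = -544113648360 - (-517)*(178 - 517) = -544113648360 - (-517)*(-339) = -544113648360 - 1*175263 = -544113648360 - 175263 = -544113823623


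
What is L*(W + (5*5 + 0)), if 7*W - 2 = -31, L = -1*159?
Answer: -23214/7 ≈ -3316.3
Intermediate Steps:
L = -159
W = -29/7 (W = 2/7 + (1/7)*(-31) = 2/7 - 31/7 = -29/7 ≈ -4.1429)
L*(W + (5*5 + 0)) = -159*(-29/7 + (5*5 + 0)) = -159*(-29/7 + (25 + 0)) = -159*(-29/7 + 25) = -159*146/7 = -23214/7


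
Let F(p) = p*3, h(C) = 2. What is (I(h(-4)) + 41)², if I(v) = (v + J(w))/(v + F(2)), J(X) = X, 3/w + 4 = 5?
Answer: 110889/64 ≈ 1732.6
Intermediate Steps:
F(p) = 3*p
w = 3 (w = 3/(-4 + 5) = 3/1 = 3*1 = 3)
I(v) = (3 + v)/(6 + v) (I(v) = (v + 3)/(v + 3*2) = (3 + v)/(v + 6) = (3 + v)/(6 + v))
(I(h(-4)) + 41)² = ((3 + 2)/(6 + 2) + 41)² = (5/8 + 41)² = (333/8)² = 110889/64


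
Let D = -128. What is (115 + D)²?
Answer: 169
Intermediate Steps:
(115 + D)² = (115 - 128)² = (-13)² = 169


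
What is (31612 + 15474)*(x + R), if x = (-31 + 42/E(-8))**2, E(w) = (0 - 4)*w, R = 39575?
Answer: 243830730975/128 ≈ 1.9049e+9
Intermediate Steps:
E(w) = -4*w
x = 225625/256 (x = (-31 + 42/((-4*(-8))))**2 = (-31 + 42/32)**2 = (-31 + 42*(1/32))**2 = (-31 + 21/16)**2 = (-475/16)**2 = 225625/256 ≈ 881.35)
(31612 + 15474)*(x + R) = (31612 + 15474)*(225625/256 + 39575) = 47086*(10356825/256) = 243830730975/128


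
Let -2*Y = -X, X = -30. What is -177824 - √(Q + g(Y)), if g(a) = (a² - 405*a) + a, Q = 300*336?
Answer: -177824 - 11*√885 ≈ -1.7815e+5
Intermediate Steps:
Y = -15 (Y = -(-1)*(-30)/2 = -½*30 = -15)
Q = 100800
g(a) = a² - 404*a
-177824 - √(Q + g(Y)) = -177824 - √(100800 - 15*(-404 - 15)) = -177824 - √(100800 - 15*(-419)) = -177824 - √(100800 + 6285) = -177824 - √107085 = -177824 - 11*√885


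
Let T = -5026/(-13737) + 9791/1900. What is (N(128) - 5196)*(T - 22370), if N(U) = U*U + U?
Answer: -28970928519101/114475 ≈ -2.5308e+8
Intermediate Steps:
N(U) = U + U² (N(U) = U² + U = U + U²)
T = 7581493/1373700 (T = -5026*(-1/13737) + 9791*(1/1900) = 5026/13737 + 9791/1900 = 7581493/1373700 ≈ 5.5190)
(N(128) - 5196)*(T - 22370) = (128*(1 + 128) - 5196)*(7581493/1373700 - 22370) = (128*129 - 5196)*(-30722087507/1373700) = (16512 - 5196)*(-30722087507/1373700) = 11316*(-30722087507/1373700) = -28970928519101/114475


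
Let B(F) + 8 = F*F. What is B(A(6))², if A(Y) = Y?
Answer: 784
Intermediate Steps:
B(F) = -8 + F² (B(F) = -8 + F*F = -8 + F²)
B(A(6))² = (-8 + 6²)² = (-8 + 36)² = 28² = 784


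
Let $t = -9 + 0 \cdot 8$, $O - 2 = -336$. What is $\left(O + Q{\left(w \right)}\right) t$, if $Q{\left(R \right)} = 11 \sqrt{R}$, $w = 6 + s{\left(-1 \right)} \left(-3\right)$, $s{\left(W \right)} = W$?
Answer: $2709$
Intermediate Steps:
$O = -334$ ($O = 2 - 336 = -334$)
$w = 9$ ($w = 6 - -3 = 6 + 3 = 9$)
$t = -9$ ($t = -9 + 0 = -9$)
$\left(O + Q{\left(w \right)}\right) t = \left(-334 + 11 \sqrt{9}\right) \left(-9\right) = \left(-334 + 11 \cdot 3\right) \left(-9\right) = \left(-334 + 33\right) \left(-9\right) = \left(-301\right) \left(-9\right) = 2709$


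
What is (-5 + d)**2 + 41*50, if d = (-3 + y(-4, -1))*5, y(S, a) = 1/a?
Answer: 2675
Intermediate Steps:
d = -20 (d = (-3 + 1/(-1))*5 = (-3 - 1)*5 = -4*5 = -20)
(-5 + d)**2 + 41*50 = (-5 - 20)**2 + 41*50 = (-25)**2 + 2050 = 625 + 2050 = 2675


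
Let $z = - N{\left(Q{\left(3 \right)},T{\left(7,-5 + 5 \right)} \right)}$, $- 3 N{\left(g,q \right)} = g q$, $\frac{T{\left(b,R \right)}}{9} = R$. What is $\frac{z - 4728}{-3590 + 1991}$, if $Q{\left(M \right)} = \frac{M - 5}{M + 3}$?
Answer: $\frac{1576}{533} \approx 2.9568$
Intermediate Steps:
$T{\left(b,R \right)} = 9 R$
$Q{\left(M \right)} = \frac{-5 + M}{3 + M}$
$N{\left(g,q \right)} = - \frac{g q}{3}$
$z = 0$ ($z = - \frac{\left(-1\right) \frac{-5 + 3}{3 + 3} \cdot 9 \left(-5 + 5\right)}{3} = - \frac{\left(-1\right) \frac{1}{6} \left(-2\right) 9 \cdot 0}{3} = - \frac{\left(-1\right) \frac{1}{6} \left(-2\right) 0}{3} = - \frac{\left(-1\right) \left(-1\right) 0}{3 \cdot 3} = \left(-1\right) 0 = 0$)
$\frac{z - 4728}{-3590 + 1991} = \frac{0 - 4728}{-3590 + 1991} = - \frac{4728}{-1599} = \left(-4728\right) \left(- \frac{1}{1599}\right) = \frac{1576}{533}$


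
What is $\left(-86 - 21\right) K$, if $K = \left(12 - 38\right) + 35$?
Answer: $-963$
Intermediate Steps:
$K = 9$ ($K = -26 + 35 = 9$)
$\left(-86 - 21\right) K = \left(-86 - 21\right) 9 = \left(-107\right) 9 = -963$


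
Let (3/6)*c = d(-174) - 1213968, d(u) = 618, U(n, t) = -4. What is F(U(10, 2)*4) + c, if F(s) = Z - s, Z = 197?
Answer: -2426487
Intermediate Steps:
c = -2426700 (c = 2*(618 - 1213968) = 2*(-1213350) = -2426700)
F(s) = 197 - s
F(U(10, 2)*4) + c = (197 - (-4)*4) - 2426700 = (197 - 1*(-16)) - 2426700 = (197 + 16) - 2426700 = 213 - 2426700 = -2426487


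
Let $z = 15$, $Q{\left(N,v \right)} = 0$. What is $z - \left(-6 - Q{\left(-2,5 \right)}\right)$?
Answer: $21$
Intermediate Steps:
$z - \left(-6 - Q{\left(-2,5 \right)}\right) = 15 - \left(-6 - 0\right) = 15 - \left(-6 + 0\right) = 15 - -6 = 15 + 6 = 21$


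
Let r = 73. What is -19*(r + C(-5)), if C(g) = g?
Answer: -1292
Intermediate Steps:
-19*(r + C(-5)) = -19*(73 - 5) = -19*68 = -1292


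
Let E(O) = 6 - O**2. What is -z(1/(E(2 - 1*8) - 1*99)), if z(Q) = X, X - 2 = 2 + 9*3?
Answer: -31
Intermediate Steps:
X = 31 (X = 2 + (2 + 9*3) = 2 + (2 + 27) = 2 + 29 = 31)
z(Q) = 31
-z(1/(E(2 - 1*8) - 1*99)) = -1*31 = -31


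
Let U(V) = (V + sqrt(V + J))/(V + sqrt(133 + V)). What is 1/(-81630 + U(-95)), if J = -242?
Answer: (-95 + sqrt(38))/(7754755 - 81630*sqrt(38) + I*sqrt(337)) ≈ -1.2251e-5 + 3.1013e-11*I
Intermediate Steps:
U(V) = (V + sqrt(-242 + V))/(V + sqrt(133 + V)) (U(V) = (V + sqrt(V - 242))/(V + sqrt(133 + V)) = (V + sqrt(-242 + V))/(V + sqrt(133 + V)))
1/(-81630 + U(-95)) = 1/(-81630 + (-95 + sqrt(-242 - 95))/(-95 + sqrt(133 - 95))) = 1/(-81630 + (-95 + sqrt(-337))/(-95 + sqrt(38))) = 1/(-81630 + (-95 + I*sqrt(337))/(-95 + sqrt(38)))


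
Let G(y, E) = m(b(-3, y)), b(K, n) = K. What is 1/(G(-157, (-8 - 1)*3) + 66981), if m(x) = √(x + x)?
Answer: 22327/1495484789 - I*√6/4486454367 ≈ 1.493e-5 - 5.4597e-10*I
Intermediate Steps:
m(x) = √2*√x (m(x) = √(2*x) = √2*√x)
G(y, E) = I*√6 (G(y, E) = √2*√(-3) = √2*(I*√3) = I*√6)
1/(G(-157, (-8 - 1)*3) + 66981) = 1/(I*√6 + 66981) = 1/(66981 + I*√6)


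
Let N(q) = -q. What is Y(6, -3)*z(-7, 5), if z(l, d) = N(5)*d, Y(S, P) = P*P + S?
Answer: -375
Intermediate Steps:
Y(S, P) = S + P² (Y(S, P) = P² + S = S + P²)
z(l, d) = -5*d (z(l, d) = (-1*5)*d = -5*d)
Y(6, -3)*z(-7, 5) = (6 + (-3)²)*(-5*5) = (6 + 9)*(-25) = 15*(-25) = -375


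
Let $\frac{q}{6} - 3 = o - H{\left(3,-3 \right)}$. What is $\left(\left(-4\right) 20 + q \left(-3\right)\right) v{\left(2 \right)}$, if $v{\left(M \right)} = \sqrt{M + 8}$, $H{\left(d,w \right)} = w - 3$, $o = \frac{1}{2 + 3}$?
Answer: $- \frac{1228 \sqrt{10}}{5} \approx -776.66$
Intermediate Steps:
$o = \frac{1}{5} \approx 0.2$
$H{\left(d,w \right)} = -3 + w$
$q = \frac{276}{5}$ ($q = 18 + 6 \left(\frac{1}{5} - \left(-3 - 3\right)\right) = 18 + 6 \left(\frac{1}{5} - -6\right) = 18 + 6 \left(\frac{1}{5} + 6\right) = 18 + 6 \cdot \frac{31}{5} = 18 + \frac{186}{5} = \frac{276}{5} \approx 55.2$)
$v{\left(M \right)} = \sqrt{8 + M}$
$\left(\left(-4\right) 20 + q \left(-3\right)\right) v{\left(2 \right)} = \left(\left(-4\right) 20 + \frac{276}{5} \left(-3\right)\right) \sqrt{8 + 2} = \left(-80 - \frac{828}{5}\right) \sqrt{10} = - \frac{1228 \sqrt{10}}{5}$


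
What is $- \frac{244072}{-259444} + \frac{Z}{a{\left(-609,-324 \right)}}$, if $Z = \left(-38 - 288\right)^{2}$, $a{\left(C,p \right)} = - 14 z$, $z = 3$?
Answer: $- \frac{3445302440}{1362081} \approx -2529.4$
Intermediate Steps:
$a{\left(C,p \right)} = -42$ ($a{\left(C,p \right)} = \left(-14\right) 3 = -42$)
$Z = 106276$ ($Z = \left(-326\right)^{2} = 106276$)
$- \frac{244072}{-259444} + \frac{Z}{a{\left(-609,-324 \right)}} = - \frac{244072}{-259444} + \frac{106276}{-42} = \left(-244072\right) \left(- \frac{1}{259444}\right) + 106276 \left(- \frac{1}{42}\right) = \frac{61018}{64861} - \frac{53138}{21} = - \frac{3445302440}{1362081}$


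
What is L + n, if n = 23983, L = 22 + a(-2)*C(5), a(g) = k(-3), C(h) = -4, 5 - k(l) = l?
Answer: 23973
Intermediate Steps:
k(l) = 5 - l
a(g) = 8 (a(g) = 5 - 1*(-3) = 5 + 3 = 8)
L = -10 (L = 22 + 8*(-4) = 22 - 32 = -10)
L + n = -10 + 23983 = 23973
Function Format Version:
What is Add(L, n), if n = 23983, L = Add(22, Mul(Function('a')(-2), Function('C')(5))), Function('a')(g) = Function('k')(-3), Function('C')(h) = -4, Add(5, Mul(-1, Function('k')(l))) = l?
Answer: 23973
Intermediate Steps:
Function('k')(l) = Add(5, Mul(-1, l))
Function('a')(g) = 8 (Function('a')(g) = Add(5, Mul(-1, -3)) = Add(5, 3) = 8)
L = -10 (L = Add(22, Mul(8, -4)) = Add(22, -32) = -10)
Add(L, n) = Add(-10, 23983) = 23973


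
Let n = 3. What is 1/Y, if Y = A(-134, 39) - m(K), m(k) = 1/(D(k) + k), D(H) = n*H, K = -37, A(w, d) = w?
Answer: -148/19831 ≈ -0.0074631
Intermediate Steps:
D(H) = 3*H
m(k) = 1/(4*k) (m(k) = 1/(3*k + k) = 1/(4*k))
Y = -19831/148 (Y = -134 - 1/(4*(-37)) = -134 - (-1)/(4*37) = -134 - 1*(-1/148) = -134 + 1/148 = -19831/148 ≈ -133.99)
1/Y = 1/(-19831/148) = -148/19831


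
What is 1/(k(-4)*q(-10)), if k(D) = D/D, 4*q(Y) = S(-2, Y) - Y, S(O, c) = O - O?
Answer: ⅖ ≈ 0.40000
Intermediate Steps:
S(O, c) = 0
q(Y) = -Y/4 (q(Y) = (0 - Y)/4 = (-Y)/4 = -Y/4)
k(D) = 1
1/(k(-4)*q(-10)) = 1/(1*(-¼*(-10))) = 1/(1*(5/2)) = 1/(5/2) = ⅖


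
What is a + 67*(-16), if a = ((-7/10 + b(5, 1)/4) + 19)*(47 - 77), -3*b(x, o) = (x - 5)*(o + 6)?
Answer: -1621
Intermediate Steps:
b(x, o) = -(-5 + x)*(6 + o)/3 (b(x, o) = -(x - 5)*(o + 6)/3 = -(-5 + x)*(6 + o)/3)
a = -549 (a = ((-7/10 + (10 - 2*5 + (5/3)*1 - 1/3*1*5)/4) + 19)*(47 - 77) = ((-7*1/10 + (10 - 10 + 5/3 - 5/3)*(1/4)) + 19)*(-30) = ((-7/10 + 0*(1/4)) + 19)*(-30) = ((-7/10 + 0) + 19)*(-30) = (-7/10 + 19)*(-30) = (183/10)*(-30) = -549)
a + 67*(-16) = -549 + 67*(-16) = -549 - 1072 = -1621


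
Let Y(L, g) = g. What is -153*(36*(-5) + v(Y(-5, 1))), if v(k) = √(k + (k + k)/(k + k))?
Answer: 27540 - 153*√2 ≈ 27324.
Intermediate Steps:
v(k) = √(1 + k) (v(k) = √(k + (2*k)/((2*k))) = √(k + (2*k)*(1/(2*k))) = √(k + 1) = √(1 + k))
-153*(36*(-5) + v(Y(-5, 1))) = -153*(36*(-5) + √(1 + 1)) = -153*(-180 + √2) = 27540 - 153*√2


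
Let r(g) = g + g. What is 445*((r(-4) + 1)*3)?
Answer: -9345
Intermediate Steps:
r(g) = 2*g
445*((r(-4) + 1)*3) = 445*((2*(-4) + 1)*3) = 445*((-8 + 1)*3) = 445*(-7*3) = 445*(-21) = -9345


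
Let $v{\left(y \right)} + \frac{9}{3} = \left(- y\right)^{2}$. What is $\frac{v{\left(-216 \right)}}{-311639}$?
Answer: $- \frac{46653}{311639} \approx -0.1497$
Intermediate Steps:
$v{\left(y \right)} = -3 + y^{2}$ ($v{\left(y \right)} = -3 + \left(- y\right)^{2} = -3 + y^{2}$)
$\frac{v{\left(-216 \right)}}{-311639} = \frac{-3 + \left(-216\right)^{2}}{-311639} = \left(-3 + 46656\right) \left(- \frac{1}{311639}\right) = 46653 \left(- \frac{1}{311639}\right) = - \frac{46653}{311639}$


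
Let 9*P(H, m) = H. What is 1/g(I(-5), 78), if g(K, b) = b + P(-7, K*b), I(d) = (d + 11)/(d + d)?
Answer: 9/695 ≈ 0.012950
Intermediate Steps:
P(H, m) = H/9
I(d) = (11 + d)/(2*d) (I(d) = (11 + d)/((2*d)) = (11 + d)*(1/(2*d)) = (11 + d)/(2*d))
g(K, b) = -7/9 + b (g(K, b) = b + (1/9)*(-7) = b - 7/9 = -7/9 + b)
1/g(I(-5), 78) = 1/(-7/9 + 78) = 1/(695/9) = 9/695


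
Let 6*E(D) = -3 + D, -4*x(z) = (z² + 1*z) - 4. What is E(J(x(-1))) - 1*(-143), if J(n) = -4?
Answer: 851/6 ≈ 141.83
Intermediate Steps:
x(z) = 1 - z/4 - z²/4 (x(z) = -((z² + 1*z) - 4)/4 = -((z² + z) - 4)/4 = -((z + z²) - 4)/4 = -(-4 + z + z²)/4 = 1 - z/4 - z²/4)
E(D) = -½ + D/6 (E(D) = (-3 + D)/6 = -½ + D/6)
E(J(x(-1))) - 1*(-143) = (-½ + (⅙)*(-4)) - 1*(-143) = (-½ - ⅔) + 143 = -7/6 + 143 = 851/6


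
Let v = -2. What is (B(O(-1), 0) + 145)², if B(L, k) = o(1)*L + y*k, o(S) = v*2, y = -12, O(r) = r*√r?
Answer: 21009 + 1160*I ≈ 21009.0 + 1160.0*I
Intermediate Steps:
O(r) = r^(3/2)
o(S) = -4 (o(S) = -2*2 = -4)
B(L, k) = -12*k - 4*L (B(L, k) = -4*L - 12*k = -12*k - 4*L)
(B(O(-1), 0) + 145)² = ((-12*0 - (-4)*I) + 145)² = ((0 - (-4)*I) + 145)² = ((0 + 4*I) + 145)² = (4*I + 145)² = (145 + 4*I)²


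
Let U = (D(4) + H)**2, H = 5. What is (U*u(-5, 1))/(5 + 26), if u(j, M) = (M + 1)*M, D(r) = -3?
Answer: 8/31 ≈ 0.25806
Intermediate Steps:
u(j, M) = M*(1 + M) (u(j, M) = (1 + M)*M = M*(1 + M))
U = 4 (U = (-3 + 5)**2 = 2**2 = 4)
(U*u(-5, 1))/(5 + 26) = (4*(1*(1 + 1)))/(5 + 26) = (4*(1*2))/31 = (4*2)*(1/31) = 8*(1/31) = 8/31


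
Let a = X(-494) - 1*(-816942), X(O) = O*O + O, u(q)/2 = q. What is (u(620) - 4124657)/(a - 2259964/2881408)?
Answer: -2970311682784/763921205377 ≈ -3.8882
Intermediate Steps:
u(q) = 2*q
X(O) = O + O² (X(O) = O² + O = O + O²)
a = 1060484 (a = -494*(1 - 494) - 1*(-816942) = -494*(-493) + 816942 = 243542 + 816942 = 1060484)
(u(620) - 4124657)/(a - 2259964/2881408) = (2*620 - 4124657)/(1060484 - 2259964/2881408) = (1240 - 4124657)/(1060484 - 2259964*1/2881408) = -4123417/(1060484 - 564991/720352) = -4123417/763921205377/720352 = -4123417*720352/763921205377 = -2970311682784/763921205377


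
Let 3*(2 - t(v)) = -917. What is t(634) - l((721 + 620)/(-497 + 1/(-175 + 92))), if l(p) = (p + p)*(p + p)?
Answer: 355508548121/1276295628 ≈ 278.55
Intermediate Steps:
t(v) = 923/3 (t(v) = 2 - ⅓*(-917) = 2 + 917/3 = 923/3)
l(p) = 4*p² (l(p) = (2*p)*(2*p) = 4*p²)
t(634) - l((721 + 620)/(-497 + 1/(-175 + 92))) = 923/3 - 4*((721 + 620)/(-497 + 1/(-175 + 92)))² = 923/3 - 4*(1341/(-497 + 1/(-83)))² = 923/3 - 4*(1341/(-497 - 1/83))² = 923/3 - 4*(1341/(-41252/83))² = 923/3 - 4*(1341*(-83/41252))² = 923/3 - 4*(-111303/41252)² = 923/3 - 4*12388357809/1701727504 = 923/3 - 1*12388357809/425431876 = 923/3 - 12388357809/425431876 = 355508548121/1276295628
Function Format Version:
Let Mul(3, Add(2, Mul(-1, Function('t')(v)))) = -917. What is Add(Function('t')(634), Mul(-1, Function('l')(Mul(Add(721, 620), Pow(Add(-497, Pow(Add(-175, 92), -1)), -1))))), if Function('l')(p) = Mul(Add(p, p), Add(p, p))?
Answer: Rational(355508548121, 1276295628) ≈ 278.55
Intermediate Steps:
Function('t')(v) = Rational(923, 3) (Function('t')(v) = Add(2, Mul(Rational(-1, 3), -917)) = Add(2, Rational(917, 3)) = Rational(923, 3))
Function('l')(p) = Mul(4, Pow(p, 2)) (Function('l')(p) = Mul(Mul(2, p), Mul(2, p)) = Mul(4, Pow(p, 2)))
Add(Function('t')(634), Mul(-1, Function('l')(Mul(Add(721, 620), Pow(Add(-497, Pow(Add(-175, 92), -1)), -1))))) = Add(Rational(923, 3), Mul(-1, Mul(4, Pow(Mul(Add(721, 620), Pow(Add(-497, Pow(Add(-175, 92), -1)), -1)), 2)))) = Add(Rational(923, 3), Mul(-1, Mul(4, Pow(Mul(1341, Pow(Add(-497, Pow(-83, -1)), -1)), 2)))) = Add(Rational(923, 3), Mul(-1, Mul(4, Pow(Mul(1341, Pow(Add(-497, Rational(-1, 83)), -1)), 2)))) = Add(Rational(923, 3), Mul(-1, Mul(4, Pow(Mul(1341, Pow(Rational(-41252, 83), -1)), 2)))) = Add(Rational(923, 3), Mul(-1, Mul(4, Pow(Mul(1341, Rational(-83, 41252)), 2)))) = Add(Rational(923, 3), Mul(-1, Mul(4, Pow(Rational(-111303, 41252), 2)))) = Add(Rational(923, 3), Mul(-1, Mul(4, Rational(12388357809, 1701727504)))) = Add(Rational(923, 3), Mul(-1, Rational(12388357809, 425431876))) = Add(Rational(923, 3), Rational(-12388357809, 425431876)) = Rational(355508548121, 1276295628)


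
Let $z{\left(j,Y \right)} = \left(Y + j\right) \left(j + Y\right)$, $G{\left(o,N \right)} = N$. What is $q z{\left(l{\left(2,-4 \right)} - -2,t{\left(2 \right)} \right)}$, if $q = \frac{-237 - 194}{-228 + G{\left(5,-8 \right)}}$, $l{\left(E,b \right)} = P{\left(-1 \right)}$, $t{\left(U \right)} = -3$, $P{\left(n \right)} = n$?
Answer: $\frac{431}{59} \approx 7.3051$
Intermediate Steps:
$l{\left(E,b \right)} = -1$
$z{\left(j,Y \right)} = \left(Y + j\right)^{2}$ ($z{\left(j,Y \right)} = \left(Y + j\right) \left(Y + j\right) = \left(Y + j\right)^{2}$)
$q = \frac{431}{236}$ ($q = \frac{-237 - 194}{-228 - 8} = - \frac{431}{-236} = \left(-431\right) \left(- \frac{1}{236}\right) = \frac{431}{236} \approx 1.8263$)
$q z{\left(l{\left(2,-4 \right)} - -2,t{\left(2 \right)} \right)} = \frac{431 \left(-3 - -1\right)^{2}}{236} = \frac{431 \left(-3 + \left(-1 + 2\right)\right)^{2}}{236} = \frac{431 \left(-3 + 1\right)^{2}}{236} = \frac{431 \left(-2\right)^{2}}{236} = \frac{431}{236} \cdot 4 = \frac{431}{59}$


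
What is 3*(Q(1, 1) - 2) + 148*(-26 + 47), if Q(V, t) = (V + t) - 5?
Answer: 3093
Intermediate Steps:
Q(V, t) = -5 + V + t
3*(Q(1, 1) - 2) + 148*(-26 + 47) = 3*((-5 + 1 + 1) - 2) + 148*(-26 + 47) = 3*(-3 - 2) + 148*21 = 3*(-5) + 3108 = -15 + 3108 = 3093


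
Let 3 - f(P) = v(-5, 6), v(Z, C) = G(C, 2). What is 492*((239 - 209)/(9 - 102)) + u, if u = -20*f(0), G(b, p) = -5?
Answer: -9880/31 ≈ -318.71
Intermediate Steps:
v(Z, C) = -5
f(P) = 8 (f(P) = 3 - 1*(-5) = 3 + 5 = 8)
u = -160 (u = -20*8 = -160)
492*((239 - 209)/(9 - 102)) + u = 492*((239 - 209)/(9 - 102)) - 160 = 492*(30/(-93)) - 160 = 492*(30*(-1/93)) - 160 = 492*(-10/31) - 160 = -4920/31 - 160 = -9880/31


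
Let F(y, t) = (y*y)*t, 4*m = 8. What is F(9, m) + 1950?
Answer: 2112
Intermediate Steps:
m = 2 (m = (1/4)*8 = 2)
F(y, t) = t*y**2 (F(y, t) = y**2*t = t*y**2)
F(9, m) + 1950 = 2*9**2 + 1950 = 2*81 + 1950 = 162 + 1950 = 2112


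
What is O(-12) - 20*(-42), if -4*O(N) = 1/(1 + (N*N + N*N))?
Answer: 971039/1156 ≈ 840.00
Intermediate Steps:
O(N) = -1/(4*(1 + 2*N²)) (O(N) = -1/(4*(1 + (N*N + N*N))) = -1/(4*(1 + (N² + N²))) = -1/(4*(1 + 2*N²)))
O(-12) - 20*(-42) = -1/(4 + 8*(-12)²) - 20*(-42) = -1/(4 + 8*144) + 840 = -1/(4 + 1152) + 840 = -1/1156 + 840 = 971039/1156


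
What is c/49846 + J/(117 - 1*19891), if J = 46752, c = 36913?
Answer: -800241265/492827402 ≈ -1.6238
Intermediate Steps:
c/49846 + J/(117 - 1*19891) = 36913/49846 + 46752/(117 - 1*19891) = 36913*(1/49846) + 46752/(117 - 19891) = 36913/49846 + 46752/(-19774) = 36913/49846 + 46752*(-1/19774) = 36913/49846 - 23376/9887 = -800241265/492827402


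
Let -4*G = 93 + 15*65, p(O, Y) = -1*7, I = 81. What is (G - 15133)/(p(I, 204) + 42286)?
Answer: -15400/42279 ≈ -0.36425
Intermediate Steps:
p(O, Y) = -7
G = -267 (G = -(93 + 15*65)/4 = -(93 + 975)/4 = -¼*1068 = -267)
(G - 15133)/(p(I, 204) + 42286) = (-267 - 15133)/(-7 + 42286) = -15400/42279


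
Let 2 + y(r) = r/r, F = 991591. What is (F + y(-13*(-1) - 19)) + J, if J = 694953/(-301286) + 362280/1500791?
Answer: 448363656258813597/452167317226 ≈ 9.9159e+5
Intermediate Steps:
J = -933829315743/452167317226 (J = 694953*(-1/301286) + 362280*(1/1500791) = -694953/301286 + 362280/1500791 = -933829315743/452167317226 ≈ -2.0652)
y(r) = -1 (y(r) = -2 + r/r = -2 + 1 = -1)
(F + y(-13*(-1) - 19)) + J = (991591 - 1) - 933829315743/452167317226 = 991590 - 933829315743/452167317226 = 448363656258813597/452167317226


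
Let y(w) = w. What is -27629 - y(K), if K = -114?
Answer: -27515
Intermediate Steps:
-27629 - y(K) = -27629 - 1*(-114) = -27629 + 114 = -27515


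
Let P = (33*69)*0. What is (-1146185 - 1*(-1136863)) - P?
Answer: -9322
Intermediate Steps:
P = 0 (P = 2277*0 = 0)
(-1146185 - 1*(-1136863)) - P = (-1146185 - 1*(-1136863)) - 1*0 = (-1146185 + 1136863) + 0 = -9322 + 0 = -9322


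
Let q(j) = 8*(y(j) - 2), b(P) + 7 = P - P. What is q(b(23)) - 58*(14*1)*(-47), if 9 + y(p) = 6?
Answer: 38124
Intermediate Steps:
y(p) = -3 (y(p) = -9 + 6 = -3)
b(P) = -7 (b(P) = -7 + (P - P) = -7 + 0 = -7)
q(j) = -40 (q(j) = 8*(-3 - 2) = 8*(-5) = -40)
q(b(23)) - 58*(14*1)*(-47) = -40 - 58*(14*1)*(-47) = -40 - 58*14*(-47) = -40 - 812*(-47) = -40 - 1*(-38164) = -40 + 38164 = 38124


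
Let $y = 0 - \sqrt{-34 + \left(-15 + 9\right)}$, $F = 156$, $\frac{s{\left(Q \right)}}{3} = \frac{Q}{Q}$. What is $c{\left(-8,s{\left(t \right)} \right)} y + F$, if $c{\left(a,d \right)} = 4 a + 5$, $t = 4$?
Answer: $156 + 54 i \sqrt{10} \approx 156.0 + 170.76 i$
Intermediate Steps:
$s{\left(Q \right)} = 3$ ($s{\left(Q \right)} = 3 \frac{Q}{Q} = 3 \cdot 1 = 3$)
$c{\left(a,d \right)} = 5 + 4 a$
$y = - 2 i \sqrt{10}$ ($y = 0 - \sqrt{-34 - 6} = 0 - \sqrt{-40} = 0 - 2 i \sqrt{10} = - 2 i \sqrt{10} \approx - 6.3246 i$)
$c{\left(-8,s{\left(t \right)} \right)} y + F = \left(5 + 4 \left(-8\right)\right) \left(- 2 i \sqrt{10}\right) + 156 = \left(5 - 32\right) \left(- 2 i \sqrt{10}\right) + 156 = - 27 \left(- 2 i \sqrt{10}\right) + 156 = 54 i \sqrt{10} + 156 = 156 + 54 i \sqrt{10}$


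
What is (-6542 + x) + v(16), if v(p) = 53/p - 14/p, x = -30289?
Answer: -589257/16 ≈ -36829.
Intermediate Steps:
v(p) = 39/p
(-6542 + x) + v(16) = (-6542 - 30289) + 39/16 = -36831 + 39*(1/16) = -36831 + 39/16 = -589257/16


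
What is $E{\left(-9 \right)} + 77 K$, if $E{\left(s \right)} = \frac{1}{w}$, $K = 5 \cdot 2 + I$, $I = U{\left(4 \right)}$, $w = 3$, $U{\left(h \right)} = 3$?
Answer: $\frac{3004}{3} \approx 1001.3$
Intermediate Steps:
$I = 3$
$K = 13$ ($K = 5 \cdot 2 + 3 = 10 + 3 = 13$)
$E{\left(s \right)} = \frac{1}{3}$
$E{\left(-9 \right)} + 77 K = \frac{1}{3} + 77 \cdot 13 = \frac{1}{3} + 1001 = \frac{3004}{3}$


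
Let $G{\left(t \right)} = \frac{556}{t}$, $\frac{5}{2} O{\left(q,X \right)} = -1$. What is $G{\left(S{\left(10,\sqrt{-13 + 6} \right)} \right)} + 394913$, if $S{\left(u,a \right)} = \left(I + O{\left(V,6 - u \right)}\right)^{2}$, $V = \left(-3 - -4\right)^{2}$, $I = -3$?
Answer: $\frac{114143757}{289} \approx 3.9496 \cdot 10^{5}$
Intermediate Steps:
$V = 1$ ($V = \left(-3 + 4\right)^{2} = 1^{2} = 1$)
$O{\left(q,X \right)} = - \frac{2}{5}$ ($O{\left(q,X \right)} = \frac{2}{5} \left(-1\right) = - \frac{2}{5}$)
$S{\left(u,a \right)} = \frac{289}{25}$ ($S{\left(u,a \right)} = \left(-3 - \frac{2}{5}\right)^{2} = \left(- \frac{17}{5}\right)^{2} = \frac{289}{25}$)
$G{\left(S{\left(10,\sqrt{-13 + 6} \right)} \right)} + 394913 = \frac{556}{\frac{289}{25}} + 394913 = 556 \cdot \frac{25}{289} + 394913 = \frac{13900}{289} + 394913 = \frac{114143757}{289}$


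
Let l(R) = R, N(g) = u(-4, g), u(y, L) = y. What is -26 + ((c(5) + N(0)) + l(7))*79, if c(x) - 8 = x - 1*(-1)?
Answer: 1317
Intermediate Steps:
N(g) = -4
c(x) = 9 + x (c(x) = 8 + (x - 1*(-1)) = 8 + (x + 1) = 8 + (1 + x) = 9 + x)
-26 + ((c(5) + N(0)) + l(7))*79 = -26 + (((9 + 5) - 4) + 7)*79 = -26 + ((14 - 4) + 7)*79 = -26 + (10 + 7)*79 = -26 + 17*79 = -26 + 1343 = 1317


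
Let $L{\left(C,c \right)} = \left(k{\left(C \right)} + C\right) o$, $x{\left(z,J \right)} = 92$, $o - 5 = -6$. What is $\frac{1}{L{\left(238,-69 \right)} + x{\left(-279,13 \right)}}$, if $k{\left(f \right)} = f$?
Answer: $- \frac{1}{384} \approx -0.0026042$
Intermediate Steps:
$o = -1$ ($o = 5 - 6 = -1$)
$L{\left(C,c \right)} = - 2 C$ ($L{\left(C,c \right)} = \left(C + C\right) \left(-1\right) = 2 C \left(-1\right) = - 2 C$)
$\frac{1}{L{\left(238,-69 \right)} + x{\left(-279,13 \right)}} = \frac{1}{\left(-2\right) 238 + 92} = \frac{1}{-476 + 92} = \frac{1}{-384} = - \frac{1}{384}$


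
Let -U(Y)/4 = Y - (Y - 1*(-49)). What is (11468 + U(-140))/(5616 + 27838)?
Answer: 5832/16727 ≈ 0.34866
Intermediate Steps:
U(Y) = 196 (U(Y) = -4*(Y - (Y - 1*(-49))) = -4*(Y - (Y + 49)) = -4*(Y - (49 + Y)) = -4*(Y + (-49 - Y)) = -4*(-49) = 196)
(11468 + U(-140))/(5616 + 27838) = (11468 + 196)/(5616 + 27838) = 11664/33454 = 11664*(1/33454) = 5832/16727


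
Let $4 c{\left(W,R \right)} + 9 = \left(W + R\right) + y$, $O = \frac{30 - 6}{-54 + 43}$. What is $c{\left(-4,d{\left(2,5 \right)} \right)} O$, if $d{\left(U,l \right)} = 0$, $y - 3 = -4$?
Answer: $\frac{84}{11} \approx 7.6364$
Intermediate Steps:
$y = -1$ ($y = 3 - 4 = -1$)
$O = - \frac{24}{11}$ ($O = \frac{24}{-11} = 24 \left(- \frac{1}{11}\right) = - \frac{24}{11} \approx -2.1818$)
$c{\left(W,R \right)} = - \frac{5}{2} + \frac{R}{4} + \frac{W}{4}$ ($c{\left(W,R \right)} = - \frac{9}{4} + \frac{\left(W + R\right) - 1}{4} = - \frac{9}{4} + \frac{\left(R + W\right) - 1}{4} = - \frac{9}{4} + \frac{-1 + R + W}{4} = - \frac{9}{4} + \left(- \frac{1}{4} + \frac{R}{4} + \frac{W}{4}\right) = - \frac{5}{2} + \frac{R}{4} + \frac{W}{4}$)
$c{\left(-4,d{\left(2,5 \right)} \right)} O = \left(- \frac{5}{2} + \frac{1}{4} \cdot 0 + \frac{1}{4} \left(-4\right)\right) \left(- \frac{24}{11}\right) = \left(- \frac{5}{2} + 0 - 1\right) \left(- \frac{24}{11}\right) = \left(- \frac{7}{2}\right) \left(- \frac{24}{11}\right) = \frac{84}{11}$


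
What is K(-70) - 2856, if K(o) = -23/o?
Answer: -199897/70 ≈ -2855.7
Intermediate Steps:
K(-70) - 2856 = -23/(-70) - 2856 = -23*(-1/70) - 2856 = 23/70 - 2856 = -199897/70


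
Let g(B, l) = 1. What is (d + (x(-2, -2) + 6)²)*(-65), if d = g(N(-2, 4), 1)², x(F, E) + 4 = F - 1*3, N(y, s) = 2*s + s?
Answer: -650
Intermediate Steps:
N(y, s) = 3*s
x(F, E) = -7 + F (x(F, E) = -4 + (F - 1*3) = -4 + (F - 3) = -4 + (-3 + F) = -7 + F)
d = 1 (d = 1² = 1)
(d + (x(-2, -2) + 6)²)*(-65) = (1 + ((-7 - 2) + 6)²)*(-65) = (1 + (-9 + 6)²)*(-65) = (1 + (-3)²)*(-65) = (1 + 9)*(-65) = 10*(-65) = -650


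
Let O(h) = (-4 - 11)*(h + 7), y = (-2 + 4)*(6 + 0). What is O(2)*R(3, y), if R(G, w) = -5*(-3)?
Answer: -2025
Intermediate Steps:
y = 12 (y = 2*6 = 12)
R(G, w) = 15
O(h) = -105 - 15*h (O(h) = -15*(7 + h) = -105 - 15*h)
O(2)*R(3, y) = (-105 - 15*2)*15 = (-105 - 30)*15 = -135*15 = -2025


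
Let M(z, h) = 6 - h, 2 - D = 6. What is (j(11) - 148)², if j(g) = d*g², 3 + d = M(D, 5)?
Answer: 152100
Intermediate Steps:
D = -4 (D = 2 - 1*6 = 2 - 6 = -4)
d = -2 (d = -3 + (6 - 1*5) = -3 + (6 - 5) = -3 + 1 = -2)
j(g) = -2*g²
(j(11) - 148)² = (-2*11² - 148)² = (-2*121 - 148)² = (-242 - 148)² = (-390)² = 152100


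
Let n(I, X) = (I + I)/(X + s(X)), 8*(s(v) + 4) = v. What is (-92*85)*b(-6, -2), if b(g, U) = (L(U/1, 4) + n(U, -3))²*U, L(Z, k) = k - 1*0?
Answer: 1123327360/3481 ≈ 3.2270e+5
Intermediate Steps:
s(v) = -4 + v/8
L(Z, k) = k (L(Z, k) = k + 0 = k)
n(I, X) = 2*I/(-4 + 9*X/8) (n(I, X) = (I + I)/(X + (-4 + X/8)) = (2*I)/(-4 + 9*X/8) = 2*I/(-4 + 9*X/8))
b(g, U) = U*(4 - 16*U/59)² (b(g, U) = (4 + 16*U/(-32 + 9*(-3)))²*U = (4 + 16*U/(-32 - 27))²*U = (4 + 16*U/(-59))²*U = (4 + 16*U*(-1/59))²*U = (4 - 16*U/59)²*U = U*(4 - 16*U/59)²)
(-92*85)*b(-6, -2) = (-92*85)*((16/3481)*(-2)*(-59 + 4*(-2))²) = -125120*(-2)*(-59 - 8)²/3481 = -125120*(-2)*(-67)²/3481 = -125120*(-2)*4489/3481 = -7820*(-143648/3481) = 1123327360/3481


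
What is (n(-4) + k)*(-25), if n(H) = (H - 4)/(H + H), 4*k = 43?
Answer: -1175/4 ≈ -293.75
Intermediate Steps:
k = 43/4 (k = (¼)*43 = 43/4 ≈ 10.750)
n(H) = (-4 + H)/(2*H) (n(H) = (-4 + H)/((2*H)) = (-4 + H)*(1/(2*H)) = (-4 + H)/(2*H))
(n(-4) + k)*(-25) = ((½)*(-4 - 4)/(-4) + 43/4)*(-25) = ((½)*(-¼)*(-8) + 43/4)*(-25) = (1 + 43/4)*(-25) = (47/4)*(-25) = -1175/4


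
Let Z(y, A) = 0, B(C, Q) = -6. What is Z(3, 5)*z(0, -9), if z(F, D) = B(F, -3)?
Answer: 0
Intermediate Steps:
z(F, D) = -6
Z(3, 5)*z(0, -9) = 0*(-6) = 0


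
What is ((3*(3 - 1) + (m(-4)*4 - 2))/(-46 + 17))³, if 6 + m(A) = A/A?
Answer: 4096/24389 ≈ 0.16794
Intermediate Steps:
m(A) = -5 (m(A) = -6 + A/A = -6 + 1 = -5)
((3*(3 - 1) + (m(-4)*4 - 2))/(-46 + 17))³ = ((3*(3 - 1) + (-5*4 - 2))/(-46 + 17))³ = ((3*2 + (-20 - 2))/(-29))³ = ((6 - 22)*(-1/29))³ = (-16*(-1/29))³ = (16/29)³ = 4096/24389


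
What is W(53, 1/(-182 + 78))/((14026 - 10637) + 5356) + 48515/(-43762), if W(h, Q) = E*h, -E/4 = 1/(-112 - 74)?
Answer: -744375151/671527890 ≈ -1.1085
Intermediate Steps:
E = 2/93 (E = -4/(-112 - 74) = -4/(-186) = -4*(-1/186) = 2/93 ≈ 0.021505)
W(h, Q) = 2*h/93
W(53, 1/(-182 + 78))/((14026 - 10637) + 5356) + 48515/(-43762) = ((2/93)*53)/((14026 - 10637) + 5356) + 48515/(-43762) = 106/(93*(3389 + 5356)) + 48515*(-1/43762) = (106/93)/8745 - 48515/43762 = (106/93)*(1/8745) - 48515/43762 = 2/15345 - 48515/43762 = -744375151/671527890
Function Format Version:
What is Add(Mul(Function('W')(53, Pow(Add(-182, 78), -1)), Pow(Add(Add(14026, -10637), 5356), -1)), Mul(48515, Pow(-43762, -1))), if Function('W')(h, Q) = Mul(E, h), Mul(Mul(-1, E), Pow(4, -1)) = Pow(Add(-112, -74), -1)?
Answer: Rational(-744375151, 671527890) ≈ -1.1085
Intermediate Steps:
E = Rational(2, 93) (E = Mul(-4, Pow(Add(-112, -74), -1)) = Mul(-4, Pow(-186, -1)) = Mul(-4, Rational(-1, 186)) = Rational(2, 93) ≈ 0.021505)
Function('W')(h, Q) = Mul(Rational(2, 93), h)
Add(Mul(Function('W')(53, Pow(Add(-182, 78), -1)), Pow(Add(Add(14026, -10637), 5356), -1)), Mul(48515, Pow(-43762, -1))) = Add(Mul(Mul(Rational(2, 93), 53), Pow(Add(Add(14026, -10637), 5356), -1)), Mul(48515, Pow(-43762, -1))) = Add(Mul(Rational(106, 93), Pow(Add(3389, 5356), -1)), Mul(48515, Rational(-1, 43762))) = Add(Mul(Rational(106, 93), Pow(8745, -1)), Rational(-48515, 43762)) = Add(Mul(Rational(106, 93), Rational(1, 8745)), Rational(-48515, 43762)) = Add(Rational(2, 15345), Rational(-48515, 43762)) = Rational(-744375151, 671527890)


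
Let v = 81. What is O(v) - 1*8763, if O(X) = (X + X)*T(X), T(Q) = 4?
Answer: -8115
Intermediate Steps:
O(X) = 8*X (O(X) = (X + X)*4 = (2*X)*4 = 8*X)
O(v) - 1*8763 = 8*81 - 1*8763 = 648 - 8763 = -8115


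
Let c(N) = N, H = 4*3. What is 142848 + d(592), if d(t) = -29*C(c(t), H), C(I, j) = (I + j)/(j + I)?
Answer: 142819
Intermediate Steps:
H = 12
C(I, j) = 1 (C(I, j) = (I + j)/(I + j) = 1)
d(t) = -29 (d(t) = -29*1 = -29)
142848 + d(592) = 142848 - 29 = 142819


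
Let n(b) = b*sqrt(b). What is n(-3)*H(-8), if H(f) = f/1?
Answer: 24*I*sqrt(3) ≈ 41.569*I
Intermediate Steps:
n(b) = b**(3/2)
H(f) = f (H(f) = f*1 = f)
n(-3)*H(-8) = (-3)**(3/2)*(-8) = -3*I*sqrt(3)*(-8) = 24*I*sqrt(3)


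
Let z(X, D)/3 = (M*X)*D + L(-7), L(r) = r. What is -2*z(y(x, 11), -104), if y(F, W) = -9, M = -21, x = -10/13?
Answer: 117978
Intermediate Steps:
x = -10/13 (x = -10*1/13 = -10/13 ≈ -0.76923)
z(X, D) = -21 - 63*D*X (z(X, D) = 3*((-21*X)*D - 7) = 3*(-21*D*X - 7) = 3*(-7 - 21*D*X) = -21 - 63*D*X)
-2*z(y(x, 11), -104) = -2*(-21 - 63*(-104)*(-9)) = -2*(-21 - 58968) = -2*(-58989) = 117978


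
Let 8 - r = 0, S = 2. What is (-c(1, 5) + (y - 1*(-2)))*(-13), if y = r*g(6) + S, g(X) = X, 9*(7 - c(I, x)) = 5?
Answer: -5330/9 ≈ -592.22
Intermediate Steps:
c(I, x) = 58/9 (c(I, x) = 7 - 1/9*5 = 7 - 5/9 = 58/9)
r = 8 (r = 8 - 1*0 = 8 + 0 = 8)
y = 50 (y = 8*6 + 2 = 48 + 2 = 50)
(-c(1, 5) + (y - 1*(-2)))*(-13) = (-1*58/9 + (50 - 1*(-2)))*(-13) = (-58/9 + (50 + 2))*(-13) = (-58/9 + 52)*(-13) = (410/9)*(-13) = -5330/9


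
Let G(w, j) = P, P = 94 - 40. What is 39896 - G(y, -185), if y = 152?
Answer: 39842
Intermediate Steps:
P = 54
G(w, j) = 54
39896 - G(y, -185) = 39896 - 1*54 = 39896 - 54 = 39842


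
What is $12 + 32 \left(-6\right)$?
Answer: $-180$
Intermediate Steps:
$12 + 32 \left(-6\right) = 12 - 192 = -180$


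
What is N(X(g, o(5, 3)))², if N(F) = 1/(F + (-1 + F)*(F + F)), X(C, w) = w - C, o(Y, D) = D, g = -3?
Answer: 1/4356 ≈ 0.00022957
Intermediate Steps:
N(F) = 1/(F + 2*F*(-1 + F)) (N(F) = 1/(F + (-1 + F)*(2*F)) = 1/(F + 2*F*(-1 + F)))
N(X(g, o(5, 3)))² = (1/((3 - 1*(-3))*(-1 + 2*(3 - 1*(-3)))))² = (1/((3 + 3)*(-1 + 2*(3 + 3))))² = (1/(6*(-1 + 2*6)))² = (1/(6*(-1 + 12)))² = ((⅙)/11)² = ((⅙)*(1/11))² = (1/66)² = 1/4356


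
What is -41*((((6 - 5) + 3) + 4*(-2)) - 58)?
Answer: 2542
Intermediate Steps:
-41*((((6 - 5) + 3) + 4*(-2)) - 58) = -41*(((1 + 3) - 8) - 58) = -41*((4 - 8) - 58) = -41*(-4 - 58) = -41*(-62) = 2542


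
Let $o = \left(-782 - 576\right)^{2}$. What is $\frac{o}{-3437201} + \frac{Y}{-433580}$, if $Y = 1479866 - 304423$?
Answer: $- \frac{4839826482163}{1490301609580} \approx -3.2475$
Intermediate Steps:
$Y = 1175443$ ($Y = 1479866 - 304423 = 1175443$)
$o = 1844164$ ($o = \left(-1358\right)^{2} = 1844164$)
$\frac{o}{-3437201} + \frac{Y}{-433580} = \frac{1844164}{-3437201} + \frac{1175443}{-433580} = 1844164 \left(- \frac{1}{3437201}\right) + 1175443 \left(- \frac{1}{433580}\right) = - \frac{1844164}{3437201} - \frac{1175443}{433580} = - \frac{4839826482163}{1490301609580}$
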